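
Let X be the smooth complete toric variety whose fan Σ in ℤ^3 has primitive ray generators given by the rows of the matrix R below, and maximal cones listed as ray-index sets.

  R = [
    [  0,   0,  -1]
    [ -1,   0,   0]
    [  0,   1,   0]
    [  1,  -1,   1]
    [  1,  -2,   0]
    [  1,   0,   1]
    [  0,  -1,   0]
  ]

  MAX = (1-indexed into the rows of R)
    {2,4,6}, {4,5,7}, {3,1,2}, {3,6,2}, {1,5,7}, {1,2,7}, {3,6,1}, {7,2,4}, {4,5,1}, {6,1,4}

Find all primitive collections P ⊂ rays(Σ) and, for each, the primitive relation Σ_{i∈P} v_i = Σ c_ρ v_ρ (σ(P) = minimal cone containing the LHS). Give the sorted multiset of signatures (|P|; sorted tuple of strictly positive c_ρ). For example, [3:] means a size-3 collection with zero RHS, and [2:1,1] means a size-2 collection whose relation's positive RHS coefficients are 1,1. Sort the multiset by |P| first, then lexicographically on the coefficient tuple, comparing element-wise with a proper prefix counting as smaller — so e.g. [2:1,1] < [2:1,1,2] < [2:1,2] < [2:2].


The 9 primitive collections of Σ (r=7, n=3):

  • {3,7}:  v_{3} + v_{7} = 0  ⟹  sig = [2:]
  • {3,4}:  v_{3} + v_{4} = v_{6}  ⟹  sig = [2:1]
  • {6,7}:  v_{6} + v_{7} = v_{4}  ⟹  sig = [2:1]
  • {3,5}:  v_{3} + v_{5} = v_{1} + v_{4}  ⟹  sig = [2:1,1]
  • {5,6}:  v_{5} + v_{6} = v_{1} + 2·v_{4}  ⟹  sig = [2:1,2]
  • {2,5}:  v_{2} + v_{5} = 2·v_{7}  ⟹  sig = [2:2]
  • {1,2,6}:  v_{1} + v_{2} + v_{6} = 0  ⟹  sig = [3:]
  • {1,2,4}:  v_{1} + v_{2} + v_{4} = v_{7}  ⟹  sig = [3:1]
  • {1,4,7}:  v_{1} + v_{4} + v_{7} = v_{5}  ⟹  sig = [3:1]

Hence PRS(X_Σ) =
    |P|=2: 6 collections, coeffs (), (1), (1), (1,1), (1,2), (2)
    |P|=3: 3 collections, coeffs (), (1), (1)


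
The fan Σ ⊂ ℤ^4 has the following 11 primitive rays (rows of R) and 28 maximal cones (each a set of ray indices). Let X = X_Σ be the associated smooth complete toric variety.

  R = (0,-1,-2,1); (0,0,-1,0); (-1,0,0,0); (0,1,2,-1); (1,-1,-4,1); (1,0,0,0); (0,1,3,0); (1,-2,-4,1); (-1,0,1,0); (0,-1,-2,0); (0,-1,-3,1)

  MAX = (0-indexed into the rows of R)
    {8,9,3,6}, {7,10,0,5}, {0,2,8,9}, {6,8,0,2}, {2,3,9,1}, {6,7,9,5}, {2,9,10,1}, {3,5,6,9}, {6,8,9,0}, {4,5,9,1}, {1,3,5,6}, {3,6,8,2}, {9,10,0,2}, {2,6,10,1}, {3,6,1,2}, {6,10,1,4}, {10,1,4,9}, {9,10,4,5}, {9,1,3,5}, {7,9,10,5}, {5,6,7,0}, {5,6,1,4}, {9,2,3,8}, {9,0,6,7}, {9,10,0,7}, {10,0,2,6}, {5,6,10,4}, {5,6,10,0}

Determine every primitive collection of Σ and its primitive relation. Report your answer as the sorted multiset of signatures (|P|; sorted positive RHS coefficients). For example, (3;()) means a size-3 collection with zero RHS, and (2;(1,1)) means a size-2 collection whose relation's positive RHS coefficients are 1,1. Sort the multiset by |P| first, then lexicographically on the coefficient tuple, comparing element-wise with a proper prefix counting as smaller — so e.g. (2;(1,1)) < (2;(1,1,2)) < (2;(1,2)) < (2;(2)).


Minimal non-faces — 23 found among 11 rays, 28 max cones:

  • {0,3}:  v_{0} + v_{3} = 0  →  sig = (2;())
  • {2,5}:  v_{2} + v_{5} = 0  →  sig = (2;())
  • {0,1}:  v_{0} + v_{1} = v_{10}  →  sig = (2;(1))
  • {1,8}:  v_{1} + v_{8} = v_{2}  →  sig = (2;(1))
  • {3,10}:  v_{3} + v_{10} = v_{1}  →  sig = (2;(1))
  • {4,8}:  v_{4} + v_{8} = v_{10}  →  sig = (2;(1))
  • {2,4}:  v_{2} + v_{4} = v_{1} + v_{10}  →  sig = (2;(1,1))
  • {2,7}:  v_{2} + v_{7} = v_{0} + v_{9}  →  sig = (2;(1,1))
  • {3,7}:  v_{3} + v_{7} = v_{5} + v_{9}  →  sig = (2;(1,1))
  • {5,8}:  v_{5} + v_{8} = v_{6} + v_{9}  →  sig = (2;(1,1))
  • {8,10}:  v_{8} + v_{10} = v_{0} + v_{2}  →  sig = (2;(1,1))
  • {1,7}:  v_{1} + v_{7} = v_{5} + v_{9} + v_{10}  →  sig = (2;(1,1,1))
  • {7,8}:  v_{7} + v_{8} = v_{0} + v_{6} + 2·v_{9}  →  sig = (2;(1,1,2))
  • {0,4}:  v_{0} + v_{4} = v_{5} + 2·v_{10}  →  sig = (2;(1,2))
  • {3,4}:  v_{3} + v_{4} = 2·v_{1} + v_{5}  →  sig = (2;(1,2))
  • {4,7}:  v_{4} + v_{7} = 2·v_{5} + v_{9} + 2·v_{10}  →  sig = (2;(1,2,2))
  • {1,6,9}:  v_{1} + v_{6} + v_{9} = 0  →  sig = (3;())
  • {0,5,9}:  v_{0} + v_{5} + v_{9} = v_{7}  →  sig = (3;(1))
  • {1,5,10}:  v_{1} + v_{5} + v_{10} = v_{4}  →  sig = (3;(1))
  • {2,6,9}:  v_{2} + v_{6} + v_{9} = v_{8}  →  sig = (3;(1))
  • {6,9,10}:  v_{6} + v_{9} + v_{10} = v_{0}  →  sig = (3;(1))
  • {4,6,9}:  v_{4} + v_{6} + v_{9} = v_{5} + v_{10}  →  sig = (3;(1,1))
  • {6,7,10}:  v_{6} + v_{7} + v_{10} = 2·v_{0} + v_{5}  →  sig = (3;(1,2))

Hence PRS(X_Σ) =
    (2;())
    (2;())
    (2;(1))
    (2;(1))
    (2;(1))
    (2;(1))
    (2;(1,1))
    (2;(1,1))
    (2;(1,1))
    (2;(1,1))
    (2;(1,1))
    (2;(1,1,1))
    (2;(1,1,2))
    (2;(1,2))
    (2;(1,2))
    (2;(1,2,2))
    (3;())
    (3;(1))
    (3;(1))
    (3;(1))
    (3;(1))
    (3;(1,1))
    (3;(1,2))


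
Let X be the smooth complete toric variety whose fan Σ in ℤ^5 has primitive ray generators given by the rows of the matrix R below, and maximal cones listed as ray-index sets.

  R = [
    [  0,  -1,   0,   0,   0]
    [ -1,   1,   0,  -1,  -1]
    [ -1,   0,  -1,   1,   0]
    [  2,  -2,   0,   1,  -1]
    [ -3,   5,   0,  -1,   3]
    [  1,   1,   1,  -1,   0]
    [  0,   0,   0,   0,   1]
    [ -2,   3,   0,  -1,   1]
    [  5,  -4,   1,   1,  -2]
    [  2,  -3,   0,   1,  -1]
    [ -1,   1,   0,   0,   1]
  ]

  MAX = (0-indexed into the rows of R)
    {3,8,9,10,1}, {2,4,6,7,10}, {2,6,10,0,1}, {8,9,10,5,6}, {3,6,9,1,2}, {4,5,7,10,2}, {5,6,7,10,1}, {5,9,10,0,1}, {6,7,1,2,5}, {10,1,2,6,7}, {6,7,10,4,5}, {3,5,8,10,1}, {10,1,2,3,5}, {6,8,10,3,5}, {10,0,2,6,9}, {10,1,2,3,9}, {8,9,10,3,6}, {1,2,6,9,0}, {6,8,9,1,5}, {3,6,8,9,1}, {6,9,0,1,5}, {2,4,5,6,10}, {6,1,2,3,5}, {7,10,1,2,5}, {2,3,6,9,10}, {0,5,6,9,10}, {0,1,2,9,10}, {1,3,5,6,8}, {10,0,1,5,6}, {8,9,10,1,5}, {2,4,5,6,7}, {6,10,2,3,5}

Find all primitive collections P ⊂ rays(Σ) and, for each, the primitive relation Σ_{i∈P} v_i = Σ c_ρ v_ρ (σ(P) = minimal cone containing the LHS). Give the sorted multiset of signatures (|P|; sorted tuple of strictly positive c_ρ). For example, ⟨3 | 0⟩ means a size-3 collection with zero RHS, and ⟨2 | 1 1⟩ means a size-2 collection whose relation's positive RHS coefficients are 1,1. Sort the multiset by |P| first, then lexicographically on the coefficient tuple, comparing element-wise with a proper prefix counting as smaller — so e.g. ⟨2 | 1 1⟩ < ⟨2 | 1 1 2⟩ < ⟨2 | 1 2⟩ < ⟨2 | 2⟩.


20 collections generate NE(X_Σ); each relation:

  • {7,9}:  v_{7} + v_{9} = 0  ⟹  sig = ⟨2 | 0⟩
  • {0,3}:  v_{0} + v_{3} = v_{9}  ⟹  sig = ⟨2 | 1⟩
  • {3,7}:  v_{3} + v_{7} = v_{2} + v_{5}  ⟹  sig = ⟨2 | 1 1⟩
  • {7,8}:  v_{7} + v_{8} = v_{3} + v_{5}  ⟹  sig = ⟨2 | 1 1⟩
  • {0,4}:  v_{0} + v_{4} = v_{6} + v_{7} + v_{10}  ⟹  sig = ⟨2 | 1 1 1⟩
  • {0,7}:  v_{0} + v_{7} = v_{1} + v_{6} + v_{10}  ⟹  sig = ⟨2 | 1 1 1⟩
  • {4,9}:  v_{4} + v_{9} = v_{2} + v_{5} + v_{6} + v_{10}  ⟹  sig = ⟨2 | 1 1 1 1⟩
  • {4,8}:  v_{4} + v_{8} = v_{2} + v_{3} + 2·v_{5} + v_{6} + v_{10}  ⟹  sig = ⟨2 | 1 1 1 1 2⟩
  • {3,4}:  v_{3} + v_{4} = 2·v_{2} + 2·v_{5} + v_{6} + v_{10}  ⟹  sig = ⟨2 | 1 1 2 2⟩
  • {0,8}:  v_{0} + v_{8} = v_{5} + 2·v_{9}  ⟹  sig = ⟨2 | 1 2⟩
  • {1,4}:  v_{1} + v_{4} = 2·v_{7}  ⟹  sig = ⟨2 | 2⟩
  • {2,8}:  v_{2} + v_{8} = 2·v_{3}  ⟹  sig = ⟨2 | 2⟩
  • {0,2,5}:  v_{0} + v_{2} + v_{5} = 0  ⟹  sig = ⟨3 | 0⟩
  • {2,5,9}:  v_{2} + v_{5} + v_{9} = v_{3}  ⟹  sig = ⟨3 | 1⟩
  • {3,5,9}:  v_{3} + v_{5} + v_{9} = v_{8}  ⟹  sig = ⟨3 | 1⟩
  • {1,3,6,10}:  v_{1} + v_{3} + v_{6} + v_{10} = 0  ⟹  sig = ⟨4 | 0⟩
  • {1,6,9,10}:  v_{1} + v_{6} + v_{9} + v_{10} = v_{0}  ⟹  sig = ⟨4 | 1⟩
  • {1,6,8,10}:  v_{1} + v_{6} + v_{8} + v_{10} = v_{5} + v_{9}  ⟹  sig = ⟨4 | 1 1⟩
  • {1,2,5,6,10}:  v_{1} + v_{2} + v_{5} + v_{6} + v_{10} = v_{7}  ⟹  sig = ⟨5 | 1⟩
  • {2,5,6,7,10}:  v_{2} + v_{5} + v_{6} + v_{7} + v_{10} = v_{4}  ⟹  sig = ⟨5 | 1⟩

so the primitive-relation signature multiset is
    |P|=2: 12 collections, coeffs (), (1), (1,1), (1,1), (1,1,1), (1,1,1), (1,1,1,1), (1,1,1,1,2), (1,1,2,2), (1,2), (2), (2)
    |P|=3: 3 collections, coeffs (), (1), (1)
    |P|=4: 3 collections, coeffs (), (1), (1,1)
    |P|=5: 2 collections, coeffs (1), (1)


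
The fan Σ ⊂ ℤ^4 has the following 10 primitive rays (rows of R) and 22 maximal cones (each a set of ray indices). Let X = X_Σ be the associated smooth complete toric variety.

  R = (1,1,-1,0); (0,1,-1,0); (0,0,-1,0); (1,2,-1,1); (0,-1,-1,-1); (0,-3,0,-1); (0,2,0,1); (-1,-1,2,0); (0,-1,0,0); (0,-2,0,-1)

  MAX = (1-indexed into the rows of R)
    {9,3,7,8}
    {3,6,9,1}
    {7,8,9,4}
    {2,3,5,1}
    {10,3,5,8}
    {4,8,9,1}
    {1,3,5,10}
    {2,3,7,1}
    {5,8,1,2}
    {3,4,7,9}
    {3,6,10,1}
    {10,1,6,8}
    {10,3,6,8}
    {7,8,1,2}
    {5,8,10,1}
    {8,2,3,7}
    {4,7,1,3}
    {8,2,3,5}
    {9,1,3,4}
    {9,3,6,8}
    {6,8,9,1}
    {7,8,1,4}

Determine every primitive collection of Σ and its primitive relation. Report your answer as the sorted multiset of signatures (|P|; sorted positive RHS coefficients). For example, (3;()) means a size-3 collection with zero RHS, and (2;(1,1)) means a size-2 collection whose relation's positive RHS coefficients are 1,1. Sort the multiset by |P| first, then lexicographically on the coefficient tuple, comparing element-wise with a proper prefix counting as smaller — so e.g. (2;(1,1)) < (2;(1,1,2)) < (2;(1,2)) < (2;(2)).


Δ(Σ) — 10 vertices, 16 min non-faces:

  P={7,10}:  v_{7} + v_{10} = 0  ⇒ sig = (2;())
  P={2,9}:  v_{2} + v_{9} = v_{3}  ⇒ sig = (2;(1))
  P={2,10}:  v_{2} + v_{10} = v_{5}  ⇒ sig = (2;(1))
  P={5,7}:  v_{5} + v_{7} = v_{2}  ⇒ sig = (2;(1))
  P={6,7}:  v_{6} + v_{7} = v_{9}  ⇒ sig = (2;(1))
  P={9,10}:  v_{9} + v_{10} = v_{6}  ⇒ sig = (2;(1))
  P={2,6}:  v_{2} + v_{6} = v_{3} + v_{10}  ⇒ sig = (2;(1,1))
  P={4,5}:  v_{4} + v_{5} = v_{1} + v_{3}  ⇒ sig = (2;(1,1))
  P={4,10}:  v_{4} + v_{10} = v_{1} + v_{9}  ⇒ sig = (2;(1,1))
  P={5,9}:  v_{5} + v_{9} = v_{3} + v_{10}  ⇒ sig = (2;(1,1))
  P={2,4}:  v_{2} + v_{4} = v_{1} + v_{3} + v_{7}  ⇒ sig = (2;(1,1,1))
  P={4,6}:  v_{4} + v_{6} = v_{1} + 2·v_{9}  ⇒ sig = (2;(1,2))
  P={5,6}:  v_{5} + v_{6} = v_{3} + 2·v_{10}  ⇒ sig = (2;(1,2))
  P={1,3,8}:  v_{1} + v_{3} + v_{8} = 0  ⇒ sig = (3;())
  P={1,7,9}:  v_{1} + v_{7} + v_{9} = v_{4}  ⇒ sig = (3;(1))
  P={3,4,8}:  v_{3} + v_{4} + v_{8} = v_{7} + v_{9}  ⇒ sig = (3;(1,1))

Hence PRS(X_Σ) =
    (2;())
    (2;(1))
    (2;(1))
    (2;(1))
    (2;(1))
    (2;(1))
    (2;(1,1))
    (2;(1,1))
    (2;(1,1))
    (2;(1,1))
    (2;(1,1,1))
    (2;(1,2))
    (2;(1,2))
    (3;())
    (3;(1))
    (3;(1,1))


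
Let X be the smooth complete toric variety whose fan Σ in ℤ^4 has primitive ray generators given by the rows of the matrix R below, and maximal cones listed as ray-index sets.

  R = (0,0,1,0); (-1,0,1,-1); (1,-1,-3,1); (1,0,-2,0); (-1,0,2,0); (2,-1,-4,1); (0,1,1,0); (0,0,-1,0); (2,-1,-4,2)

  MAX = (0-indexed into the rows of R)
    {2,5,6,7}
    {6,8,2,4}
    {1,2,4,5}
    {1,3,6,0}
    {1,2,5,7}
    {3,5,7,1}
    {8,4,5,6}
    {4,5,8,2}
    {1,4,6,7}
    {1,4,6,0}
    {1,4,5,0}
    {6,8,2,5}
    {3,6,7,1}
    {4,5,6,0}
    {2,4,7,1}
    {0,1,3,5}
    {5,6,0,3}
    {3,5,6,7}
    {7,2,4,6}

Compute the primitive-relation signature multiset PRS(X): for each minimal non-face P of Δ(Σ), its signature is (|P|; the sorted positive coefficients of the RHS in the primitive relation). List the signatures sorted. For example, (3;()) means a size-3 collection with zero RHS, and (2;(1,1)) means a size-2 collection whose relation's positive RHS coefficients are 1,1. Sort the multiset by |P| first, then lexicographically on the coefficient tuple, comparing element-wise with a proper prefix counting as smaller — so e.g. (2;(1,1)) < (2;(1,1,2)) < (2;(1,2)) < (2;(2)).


12 minimal non-faces of Δ(Σ) (on 9 rays):

  {0,7}:  v_{0} + v_{7} = 0  so sig = (2;())
  {3,4}:  v_{3} + v_{4} = 0  so sig = (2;())
  {1,8}:  v_{1} + v_{8} = v_{2}  so sig = (2;(1))
  {0,2}:  v_{0} + v_{2} = v_{4} + v_{5}  so sig = (2;(1,1))
  {2,3}:  v_{2} + v_{3} = v_{5} + v_{7}  so sig = (2;(1,1))
  {3,8}:  v_{3} + v_{8} = v_{2} + v_{5} + v_{6}  so sig = (2;(1,1,1))
  {7,8}:  v_{7} + v_{8} = 2·v_{2} + v_{6}  so sig = (2;(1,2))
  {0,8}:  v_{0} + v_{8} = 2·v_{4} + 2·v_{5} + v_{6}  so sig = (2;(1,2,2))
  {1,2,6}:  v_{1} + v_{2} + v_{6} = v_{7}  so sig = (3;(1))
  {1,5,6}:  v_{1} + v_{5} + v_{6} = v_{3}  so sig = (3;(1))
  {4,5,7}:  v_{4} + v_{5} + v_{7} = v_{2}  so sig = (3;(1))
  {2,4,5,6}:  v_{2} + v_{4} + v_{5} + v_{6} = v_{8}  so sig = (4;(1))

Signatures (|P|; sorted positive RHS coefficients), sorted:
    |P|=2: 8 collections, coeffs (), (), (1), (1,1), (1,1), (1,1,1), (1,2), (1,2,2)
    |P|=3: 3 collections, coeffs (1), (1), (1)
    |P|=4: 1 collection, coeffs (1)


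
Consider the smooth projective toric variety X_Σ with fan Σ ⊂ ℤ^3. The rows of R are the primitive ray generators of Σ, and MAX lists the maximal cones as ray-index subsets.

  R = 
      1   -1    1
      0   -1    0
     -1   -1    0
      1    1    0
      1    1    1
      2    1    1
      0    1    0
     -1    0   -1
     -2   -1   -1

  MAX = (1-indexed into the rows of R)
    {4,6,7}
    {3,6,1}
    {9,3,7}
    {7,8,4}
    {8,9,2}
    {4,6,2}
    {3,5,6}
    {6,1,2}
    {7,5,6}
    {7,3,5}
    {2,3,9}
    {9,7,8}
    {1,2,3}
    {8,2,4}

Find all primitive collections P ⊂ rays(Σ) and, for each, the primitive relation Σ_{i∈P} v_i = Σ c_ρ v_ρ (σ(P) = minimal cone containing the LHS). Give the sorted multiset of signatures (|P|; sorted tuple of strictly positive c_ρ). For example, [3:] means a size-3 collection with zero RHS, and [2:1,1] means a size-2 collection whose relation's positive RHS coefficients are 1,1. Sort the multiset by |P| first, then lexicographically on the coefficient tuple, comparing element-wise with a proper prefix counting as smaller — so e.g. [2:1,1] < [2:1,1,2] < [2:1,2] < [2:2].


17 collections generate NE(X_Σ); each relation:

  P={2,7}:  v_{2} + v_{7} = 0  ⇒ sig = [2:]
  P={3,4}:  v_{3} + v_{4} = 0  ⇒ sig = [2:]
  P={6,9}:  v_{6} + v_{9} = 0  ⇒ sig = [2:]
  P={1,8}:  v_{1} + v_{8} = v_{2}  ⇒ sig = [2:1]
  P={3,8}:  v_{3} + v_{8} = v_{9}  ⇒ sig = [2:1]
  P={4,9}:  v_{4} + v_{9} = v_{8}  ⇒ sig = [2:1]
  P={5,8}:  v_{5} + v_{8} = v_{7}  ⇒ sig = [2:1]
  P={6,8}:  v_{6} + v_{8} = v_{4}  ⇒ sig = [2:1]
  P={1,4}:  v_{1} + v_{4} = v_{2} + v_{6}  ⇒ sig = [2:1,1]
  P={1,7}:  v_{1} + v_{7} = v_{3} + v_{6}  ⇒ sig = [2:1,1]
  P={1,9}:  v_{1} + v_{9} = v_{2} + v_{3}  ⇒ sig = [2:1,1]
  P={2,5}:  v_{2} + v_{5} = v_{3} + v_{6}  ⇒ sig = [2:1,1]
  P={4,5}:  v_{4} + v_{5} = v_{6} + v_{7}  ⇒ sig = [2:1,1]
  P={5,9}:  v_{5} + v_{9} = v_{3} + v_{7}  ⇒ sig = [2:1,1]
  P={1,5}:  v_{1} + v_{5} = 2·v_{3} + 2·v_{6}  ⇒ sig = [2:2,2]
  P={2,3,6}:  v_{2} + v_{3} + v_{6} = v_{1}  ⇒ sig = [3:1]
  P={3,6,7}:  v_{3} + v_{6} + v_{7} = v_{5}  ⇒ sig = [3:1]

so the primitive-relation signature multiset is
{ [2:] ×3,  [2:1] ×5,  [2:1,1] ×6,  [2:2,2],  [3:1] ×2 }


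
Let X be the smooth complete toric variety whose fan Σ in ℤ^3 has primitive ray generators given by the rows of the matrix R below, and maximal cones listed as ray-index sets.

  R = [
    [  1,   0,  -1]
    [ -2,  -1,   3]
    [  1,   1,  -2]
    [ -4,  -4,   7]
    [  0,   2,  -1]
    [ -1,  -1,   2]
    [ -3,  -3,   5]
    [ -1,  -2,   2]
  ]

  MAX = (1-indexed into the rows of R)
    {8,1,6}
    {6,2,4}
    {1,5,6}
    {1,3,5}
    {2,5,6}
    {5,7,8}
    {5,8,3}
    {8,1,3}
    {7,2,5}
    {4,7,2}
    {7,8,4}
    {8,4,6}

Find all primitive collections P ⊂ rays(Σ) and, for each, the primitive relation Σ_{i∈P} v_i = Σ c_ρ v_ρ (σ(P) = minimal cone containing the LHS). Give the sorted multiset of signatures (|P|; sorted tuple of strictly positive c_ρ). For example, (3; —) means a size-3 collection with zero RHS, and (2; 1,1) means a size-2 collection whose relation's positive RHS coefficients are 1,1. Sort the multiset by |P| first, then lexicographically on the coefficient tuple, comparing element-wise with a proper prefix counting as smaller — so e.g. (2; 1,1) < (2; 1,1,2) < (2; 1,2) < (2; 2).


Primitive collections (12):

  • {3,6}:  v_{3} + v_{6} = 0 ; sig = (2; —)
  • {1,2}:  v_{1} + v_{2} = v_{6} ; sig = (2; 1)
  • {2,8}:  v_{2} + v_{8} = v_{7} ; sig = (2; 1)
  • {3,4}:  v_{3} + v_{4} = v_{7} ; sig = (2; 1)
  • {6,7}:  v_{6} + v_{7} = v_{4} ; sig = (2; 1)
  • {1,7}:  v_{1} + v_{7} = v_{6} + v_{8} ; sig = (2; 1,1)
  • {2,3}:  v_{2} + v_{3} = v_{5} + v_{8} ; sig = (2; 1,1)
  • {1,4}:  v_{1} + v_{4} = 2·v_{6} + v_{8} ; sig = (2; 1,2)
  • {3,7}:  v_{3} + v_{7} = v_{5} + 2·v_{8} ; sig = (2; 1,2)
  • {4,5}:  v_{4} + v_{5} = 2·v_{2} ; sig = (2; 2)
  • {1,5,8}:  v_{1} + v_{5} + v_{8} = 0 ; sig = (3; —)
  • {5,6,8}:  v_{5} + v_{6} + v_{8} = v_{2} ; sig = (3; 1)

Signatures (|P|; sorted positive RHS coefficients), sorted:
    |P|=2: 10 collections, coeffs (), (1), (1), (1), (1), (1,1), (1,1), (1,2), (1,2), (2)
    |P|=3: 2 collections, coeffs (), (1)


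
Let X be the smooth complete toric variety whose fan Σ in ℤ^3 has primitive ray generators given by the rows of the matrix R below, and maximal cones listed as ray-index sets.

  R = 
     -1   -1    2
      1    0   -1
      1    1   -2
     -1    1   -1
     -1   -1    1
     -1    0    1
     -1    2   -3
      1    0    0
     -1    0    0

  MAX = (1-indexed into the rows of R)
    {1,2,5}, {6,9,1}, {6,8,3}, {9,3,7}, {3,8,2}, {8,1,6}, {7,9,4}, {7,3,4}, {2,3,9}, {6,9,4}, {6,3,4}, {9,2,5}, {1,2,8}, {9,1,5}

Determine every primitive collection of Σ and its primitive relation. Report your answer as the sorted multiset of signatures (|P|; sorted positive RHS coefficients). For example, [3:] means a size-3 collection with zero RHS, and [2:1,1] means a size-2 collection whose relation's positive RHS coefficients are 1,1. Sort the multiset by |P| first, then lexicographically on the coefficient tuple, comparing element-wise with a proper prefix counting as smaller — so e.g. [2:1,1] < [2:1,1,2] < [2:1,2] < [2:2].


|primitive collections| = 18. Relations:

  P = {1,3}:  v_{1} + v_{3} = 0 — sig = [2:]
  P = {2,6}:  v_{2} + v_{6} = 0 — sig = [2:]
  P = {8,9}:  v_{8} + v_{9} = 0 — sig = [2:]
  P = {1,4}:  v_{1} + v_{4} = v_{6} + v_{9} — sig = [2:1,1]
  P = {1,7}:  v_{1} + v_{7} = v_{4} + v_{9} — sig = [2:1,1]
  P = {2,4}:  v_{2} + v_{4} = v_{3} + v_{9} — sig = [2:1,1]
  P = {3,5}:  v_{3} + v_{5} = v_{2} + v_{9} — sig = [2:1,1]
  P = {4,8}:  v_{4} + v_{8} = v_{3} + v_{6} — sig = [2:1,1]
  P = {5,6}:  v_{5} + v_{6} = v_{1} + v_{9} — sig = [2:1,1]
  P = {5,8}:  v_{5} + v_{8} = v_{1} + v_{2} — sig = [2:1,1]
  P = {7,8}:  v_{7} + v_{8} = v_{3} + v_{4} — sig = [2:1,1]
  P = {5,7}:  v_{5} + v_{7} = v_{3} + 3·v_{9} — sig = [2:1,3]
  P = {4,5}:  v_{4} + v_{5} = 2·v_{9} — sig = [2:2]
  P = {6,7}:  v_{6} + v_{7} = 2·v_{4} — sig = [2:2]
  P = {2,7}:  v_{2} + v_{7} = 2·v_{3} + 2·v_{9} — sig = [2:2,2]
  P = {1,2,9}:  v_{1} + v_{2} + v_{9} = v_{5} — sig = [3:1]
  P = {3,4,9}:  v_{3} + v_{4} + v_{9} = v_{7} — sig = [3:1]
  P = {3,6,9}:  v_{3} + v_{6} + v_{9} = v_{4} — sig = [3:1]

Sorted signature multiset PRS(X):
    |P|=2: 15 collections, coeffs (), (), (), (1,1), (1,1), (1,1), (1,1), (1,1), (1,1), (1,1), (1,1), (1,3), (2), (2), (2,2)
    |P|=3: 3 collections, coeffs (1), (1), (1)


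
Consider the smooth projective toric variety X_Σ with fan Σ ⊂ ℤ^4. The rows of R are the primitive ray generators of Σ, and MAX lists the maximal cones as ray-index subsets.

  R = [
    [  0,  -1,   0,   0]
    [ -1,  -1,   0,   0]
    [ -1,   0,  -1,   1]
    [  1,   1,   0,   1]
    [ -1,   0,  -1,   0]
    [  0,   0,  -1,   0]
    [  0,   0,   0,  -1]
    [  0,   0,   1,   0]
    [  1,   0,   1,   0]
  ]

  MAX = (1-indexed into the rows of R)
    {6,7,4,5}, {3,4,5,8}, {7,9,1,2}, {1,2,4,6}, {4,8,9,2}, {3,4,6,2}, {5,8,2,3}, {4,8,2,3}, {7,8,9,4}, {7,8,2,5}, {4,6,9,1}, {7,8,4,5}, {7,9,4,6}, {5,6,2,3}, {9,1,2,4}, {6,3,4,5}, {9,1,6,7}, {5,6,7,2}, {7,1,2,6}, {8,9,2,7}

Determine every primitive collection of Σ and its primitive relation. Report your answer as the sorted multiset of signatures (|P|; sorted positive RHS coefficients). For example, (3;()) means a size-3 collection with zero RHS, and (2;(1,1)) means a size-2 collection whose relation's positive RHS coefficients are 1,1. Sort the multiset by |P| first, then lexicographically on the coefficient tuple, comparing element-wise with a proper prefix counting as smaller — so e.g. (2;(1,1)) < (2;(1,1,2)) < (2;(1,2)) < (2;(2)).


11 collections generate NE(X_Σ); each relation:

  P = {5,9}:  v_{5} + v_{9} = 0 — sig = (2;())
  P = {6,8}:  v_{6} + v_{8} = 0 — sig = (2;())
  P = {3,7}:  v_{3} + v_{7} = v_{5} — sig = (2;(1))
  P = {1,5}:  v_{1} + v_{5} = v_{2} + v_{6} — sig = (2;(1,1))
  P = {1,8}:  v_{1} + v_{8} = v_{2} + v_{9} — sig = (2;(1,1))
  P = {3,9}:  v_{3} + v_{9} = v_{2} + v_{4} — sig = (2;(1,1))
  P = {1,3}:  v_{1} + v_{3} = 2·v_{2} + v_{4} + v_{6} — sig = (2;(1,1,2))
  P = {2,4,7}:  v_{2} + v_{4} + v_{7} = 0 — sig = (3;())
  P = {2,4,5}:  v_{2} + v_{4} + v_{5} = v_{3} — sig = (3;(1))
  P = {2,6,9}:  v_{2} + v_{6} + v_{9} = v_{1} — sig = (3;(1))
  P = {1,4,7}:  v_{1} + v_{4} + v_{7} = v_{6} + v_{9} — sig = (3;(1,1))

Signatures (|P|; sorted positive RHS coefficients), sorted:
[(2;()), (2;()), (2;(1)), (2;(1,1)), (2;(1,1)), (2;(1,1)), (2;(1,1,2)), (3;()), (3;(1)), (3;(1)), (3;(1,1))]


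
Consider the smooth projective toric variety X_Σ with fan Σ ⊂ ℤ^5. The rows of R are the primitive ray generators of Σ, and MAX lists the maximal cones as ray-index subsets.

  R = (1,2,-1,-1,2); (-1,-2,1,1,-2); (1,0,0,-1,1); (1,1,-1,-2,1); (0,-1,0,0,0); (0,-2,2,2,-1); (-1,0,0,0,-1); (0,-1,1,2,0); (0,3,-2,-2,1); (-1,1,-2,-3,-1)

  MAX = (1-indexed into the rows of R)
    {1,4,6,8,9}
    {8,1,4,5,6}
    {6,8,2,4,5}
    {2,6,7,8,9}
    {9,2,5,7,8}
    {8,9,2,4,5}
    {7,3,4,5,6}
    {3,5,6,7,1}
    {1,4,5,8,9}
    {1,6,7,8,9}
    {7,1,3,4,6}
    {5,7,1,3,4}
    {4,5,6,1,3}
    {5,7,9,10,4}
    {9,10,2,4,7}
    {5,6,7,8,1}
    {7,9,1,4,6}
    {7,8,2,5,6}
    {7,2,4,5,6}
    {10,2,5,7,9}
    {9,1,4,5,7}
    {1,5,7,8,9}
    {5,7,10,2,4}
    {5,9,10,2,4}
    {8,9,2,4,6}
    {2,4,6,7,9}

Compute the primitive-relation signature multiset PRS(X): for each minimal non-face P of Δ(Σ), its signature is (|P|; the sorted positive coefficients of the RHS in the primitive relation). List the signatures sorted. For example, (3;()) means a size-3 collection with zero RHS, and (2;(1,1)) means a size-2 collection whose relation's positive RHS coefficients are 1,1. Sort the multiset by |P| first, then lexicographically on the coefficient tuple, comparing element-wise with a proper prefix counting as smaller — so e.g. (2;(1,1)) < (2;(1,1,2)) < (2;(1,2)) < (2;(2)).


Minimal non-faces — 12 found among 10 rays, 26 max cones:

  • {1,2}:  v_{1} + v_{2} = 0  ⟹  sig = (2;())
  • {3,8}:  v_{3} + v_{8} = v_{1} + v_{5} + v_{6}  ⟹  sig = (2;(1,1,1))
  • {3,9}:  v_{3} + v_{9} = v_{1} + v_{4} + v_{7}  ⟹  sig = (2;(1,1,1))
  • {6,10}:  v_{6} + v_{10} = v_{2} + v_{4} + v_{7}  ⟹  sig = (2;(1,1,1))
  • {8,10}:  v_{8} + v_{10} = v_{2} + v_{5} + v_{9}  ⟹  sig = (2;(1,1,1))
  • {1,10}:  v_{1} + v_{10} = v_{4} + v_{5} + v_{7} + v_{9}  ⟹  sig = (2;(1,1,1,1))
  • {2,3}:  v_{2} + v_{3} = v_{4} + v_{5} + v_{6} + v_{7}  ⟹  sig = (2;(1,1,1,1))
  • {3,10}:  v_{3} + v_{10} = 2·v_{4} + v_{5} + 2·v_{7}  ⟹  sig = (2;(1,2,2))
  • {4,7,8}:  v_{4} + v_{7} + v_{8} = 0  ⟹  sig = (3;())
  • {5,6,9}:  v_{5} + v_{6} + v_{9} = 0  ⟹  sig = (3;())
  • {1,4,5,6,7}:  v_{1} + v_{4} + v_{5} + v_{6} + v_{7} = v_{3}  ⟹  sig = (5;(1))
  • {2,4,5,7,9}:  v_{2} + v_{4} + v_{5} + v_{7} + v_{9} = v_{10}  ⟹  sig = (5;(1))

Sorted signature multiset PRS(X):
    (2;())
    (2;(1,1,1))
    (2;(1,1,1))
    (2;(1,1,1))
    (2;(1,1,1))
    (2;(1,1,1,1))
    (2;(1,1,1,1))
    (2;(1,2,2))
    (3;())
    (3;())
    (5;(1))
    (5;(1))


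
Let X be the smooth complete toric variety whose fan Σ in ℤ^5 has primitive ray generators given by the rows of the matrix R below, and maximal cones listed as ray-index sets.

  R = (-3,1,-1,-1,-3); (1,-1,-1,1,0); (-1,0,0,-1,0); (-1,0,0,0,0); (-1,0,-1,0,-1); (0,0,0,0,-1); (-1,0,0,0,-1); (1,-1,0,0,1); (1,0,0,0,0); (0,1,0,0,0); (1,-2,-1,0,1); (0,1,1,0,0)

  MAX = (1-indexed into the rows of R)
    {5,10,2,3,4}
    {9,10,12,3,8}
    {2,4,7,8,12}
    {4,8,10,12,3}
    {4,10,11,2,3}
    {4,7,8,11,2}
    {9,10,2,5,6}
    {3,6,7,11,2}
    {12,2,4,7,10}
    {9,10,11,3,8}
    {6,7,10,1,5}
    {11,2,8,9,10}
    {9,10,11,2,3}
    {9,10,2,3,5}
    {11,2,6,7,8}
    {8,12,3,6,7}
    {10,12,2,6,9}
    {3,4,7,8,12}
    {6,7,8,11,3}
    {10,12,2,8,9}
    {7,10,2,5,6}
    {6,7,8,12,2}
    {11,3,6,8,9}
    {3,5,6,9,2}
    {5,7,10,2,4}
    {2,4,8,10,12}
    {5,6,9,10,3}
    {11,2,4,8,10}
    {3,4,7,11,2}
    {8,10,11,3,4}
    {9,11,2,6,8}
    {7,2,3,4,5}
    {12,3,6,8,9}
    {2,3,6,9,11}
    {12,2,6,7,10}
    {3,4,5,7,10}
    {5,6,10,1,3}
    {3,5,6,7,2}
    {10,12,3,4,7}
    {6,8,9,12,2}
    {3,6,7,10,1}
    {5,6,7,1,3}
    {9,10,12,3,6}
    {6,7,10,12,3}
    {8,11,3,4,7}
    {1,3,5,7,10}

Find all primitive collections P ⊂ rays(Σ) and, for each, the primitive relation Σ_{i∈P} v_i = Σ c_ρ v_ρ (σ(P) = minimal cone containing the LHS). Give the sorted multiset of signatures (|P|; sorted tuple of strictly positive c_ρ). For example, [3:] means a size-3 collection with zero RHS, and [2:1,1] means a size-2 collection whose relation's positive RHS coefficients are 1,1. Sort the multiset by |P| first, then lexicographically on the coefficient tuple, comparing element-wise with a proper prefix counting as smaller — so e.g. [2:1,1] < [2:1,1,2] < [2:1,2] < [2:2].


Minimal non-faces — 22 found among 12 rays, 46 max cones:

  P = {4,9}:  v_{4} + v_{9} = 0  so sig = [2:]
  P = {4,6}:  v_{4} + v_{6} = v_{7}  so sig = [2:1]
  P = {7,9}:  v_{7} + v_{9} = v_{6}  so sig = [2:1]
  P = {11,12}:  v_{11} + v_{12} = v_{8}  so sig = [2:1]
  P = {5,8}:  v_{5} + v_{8} = v_{2} + v_{3}  so sig = [2:1,1]
  P = {5,12}:  v_{5} + v_{12} = v_{7} + v_{10}  so sig = [2:1,1]
  P = {1,8}:  v_{1} + v_{8} = v_{3} + v_{5} + v_{6}  so sig = [2:1,1,1]
  P = {1,4}:  v_{1} + v_{4} = v_{3} + v_{5} + 2·v_{7} + v_{10}  so sig = [2:1,1,1,2]
  P = {1,9}:  v_{1} + v_{9} = v_{3} + v_{5} + 2·v_{6} + v_{10}  so sig = [2:1,1,1,2]
  P = {1,11}:  v_{1} + v_{11} = v_{2} + 2·v_{3} + v_{5} + v_{6}  so sig = [2:1,1,1,2]
  P = {1,12}:  v_{1} + v_{12} = v_{3} + v_{6} + 2·v_{7} + 2·v_{10}  so sig = [2:1,1,2,2]
  P = {1,2}:  v_{1} + v_{2} = 2·v_{5} + v_{6}  so sig = [2:1,2]
  P = {5,11}:  v_{5} + v_{11} = 2·v_{2} + 2·v_{3}  so sig = [2:2,2]
  P = {2,3,12}:  v_{2} + v_{3} + v_{12} = 0  so sig = [3:]
  P = {7,8,10}:  v_{7} + v_{8} + v_{10} = 0  so sig = [3:]
  P = {2,3,8}:  v_{2} + v_{3} + v_{8} = v_{11}  so sig = [3:1]
  P = {6,8,10}:  v_{6} + v_{8} + v_{10} = v_{9}  so sig = [3:1]
  P = {7,10,11}:  v_{7} + v_{10} + v_{11} = v_{2} + v_{3}  so sig = [3:1,1]
  P = {6,10,11}:  v_{6} + v_{10} + v_{11} = v_{2} + v_{3} + v_{9}  so sig = [3:1,1,1]
  P = {2,3,7,10}:  v_{2} + v_{3} + v_{7} + v_{10} = v_{5}  so sig = [4:1]
  P = {2,3,6,10}:  v_{2} + v_{3} + v_{6} + v_{10} = v_{5} + v_{9}  so sig = [4:1,1]
  P = {3,5,6,7,10}:  v_{3} + v_{5} + v_{6} + v_{7} + v_{10} = v_{1}  so sig = [5:1]

so the primitive-relation signature multiset is
    |P|=2: 13 collections, coeffs (), (1), (1), (1), (1,1), (1,1), (1,1,1), (1,1,1,2), (1,1,1,2), (1,1,1,2), (1,1,2,2), (1,2), (2,2)
    |P|=3: 6 collections, coeffs (), (), (1), (1), (1,1), (1,1,1)
    |P|=4: 2 collections, coeffs (1), (1,1)
    |P|=5: 1 collection, coeffs (1)


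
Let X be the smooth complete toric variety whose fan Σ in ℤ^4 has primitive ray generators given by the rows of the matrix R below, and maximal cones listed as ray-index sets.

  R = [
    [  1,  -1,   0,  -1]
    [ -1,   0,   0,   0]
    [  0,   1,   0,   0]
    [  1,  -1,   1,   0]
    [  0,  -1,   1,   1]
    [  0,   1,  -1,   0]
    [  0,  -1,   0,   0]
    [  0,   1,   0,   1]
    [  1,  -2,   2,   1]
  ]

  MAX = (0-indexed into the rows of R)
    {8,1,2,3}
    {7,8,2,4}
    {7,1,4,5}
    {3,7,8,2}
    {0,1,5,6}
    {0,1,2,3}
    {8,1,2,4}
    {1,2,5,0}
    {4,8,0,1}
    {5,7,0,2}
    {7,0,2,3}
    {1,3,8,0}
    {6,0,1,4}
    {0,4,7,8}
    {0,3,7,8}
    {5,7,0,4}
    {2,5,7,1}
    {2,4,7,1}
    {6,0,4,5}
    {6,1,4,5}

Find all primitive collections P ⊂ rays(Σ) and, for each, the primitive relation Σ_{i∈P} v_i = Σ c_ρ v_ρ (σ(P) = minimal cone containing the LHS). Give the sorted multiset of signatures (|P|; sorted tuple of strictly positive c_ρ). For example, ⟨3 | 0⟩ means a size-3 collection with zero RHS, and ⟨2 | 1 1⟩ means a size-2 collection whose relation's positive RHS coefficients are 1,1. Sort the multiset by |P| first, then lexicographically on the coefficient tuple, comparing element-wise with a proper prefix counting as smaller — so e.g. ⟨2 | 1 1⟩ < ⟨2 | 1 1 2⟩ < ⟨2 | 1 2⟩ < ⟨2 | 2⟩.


Primitive collections (14):

  • {2,6}:  v_{2} + v_{6} = 0 ; sig = ⟨2 | 0⟩
  • {3,4}:  v_{3} + v_{4} = v_{8} ; sig = ⟨2 | 1⟩
  • {3,5}:  v_{3} + v_{5} = v_{0} + v_{7} ; sig = ⟨2 | 1 1⟩
  • {3,6}:  v_{3} + v_{6} = v_{0} + v_{4} ; sig = ⟨2 | 1 1⟩
  • {6,7}:  v_{6} + v_{7} = v_{4} + v_{5} ; sig = ⟨2 | 1 1⟩
  • {5,8}:  v_{5} + v_{8} = v_{0} + v_{4} + v_{7} ; sig = ⟨2 | 1 1 1⟩
  • {6,8}:  v_{6} + v_{8} = v_{0} + 2·v_{4} ; sig = ⟨2 | 1 2⟩
  • {0,1,7}:  v_{0} + v_{1} + v_{7} = 0 ; sig = ⟨3 | 0⟩
  • {0,2,4}:  v_{0} + v_{2} + v_{4} = v_{3} ; sig = ⟨3 | 1⟩
  • {2,4,5}:  v_{2} + v_{4} + v_{5} = v_{7} ; sig = ⟨3 | 1⟩
  • {1,3,7}:  v_{1} + v_{3} + v_{7} = v_{2} + v_{4} ; sig = ⟨3 | 1 1⟩
  • {1,7,8}:  v_{1} + v_{7} + v_{8} = v_{2} + 2·v_{4} ; sig = ⟨3 | 1 2⟩
  • {0,2,8}:  v_{0} + v_{2} + v_{8} = 2·v_{3} ; sig = ⟨3 | 2⟩
  • {0,1,4,5}:  v_{0} + v_{1} + v_{4} + v_{5} = v_{6} ; sig = ⟨4 | 1⟩

so the primitive-relation signature multiset is
    |P|=2: 7 collections, coeffs (), (1), (1,1), (1,1), (1,1), (1,1,1), (1,2)
    |P|=3: 6 collections, coeffs (), (1), (1), (1,1), (1,2), (2)
    |P|=4: 1 collection, coeffs (1)


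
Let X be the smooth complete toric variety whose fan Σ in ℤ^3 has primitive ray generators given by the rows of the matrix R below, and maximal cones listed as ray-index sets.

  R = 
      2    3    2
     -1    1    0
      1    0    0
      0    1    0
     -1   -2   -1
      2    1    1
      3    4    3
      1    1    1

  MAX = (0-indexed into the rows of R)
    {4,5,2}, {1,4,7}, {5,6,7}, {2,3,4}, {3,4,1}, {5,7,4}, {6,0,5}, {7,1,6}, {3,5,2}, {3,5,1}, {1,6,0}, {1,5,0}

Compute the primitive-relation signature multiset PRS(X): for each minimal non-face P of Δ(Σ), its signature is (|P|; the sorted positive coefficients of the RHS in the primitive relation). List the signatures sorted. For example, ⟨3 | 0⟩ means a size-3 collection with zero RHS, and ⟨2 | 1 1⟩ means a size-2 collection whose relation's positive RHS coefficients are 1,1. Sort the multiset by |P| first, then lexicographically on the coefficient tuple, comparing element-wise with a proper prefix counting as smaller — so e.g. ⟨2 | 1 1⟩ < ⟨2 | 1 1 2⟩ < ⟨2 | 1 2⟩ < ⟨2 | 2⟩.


Minimal non-faces — 14 found among 8 rays, 12 max cones:

  {0,4}:  v_{0} + v_{4} = v_{7} ; sig = ⟨2 | 1⟩
  {0,7}:  v_{0} + v_{7} = v_{6} ; sig = ⟨2 | 1⟩
  {1,2}:  v_{1} + v_{2} = v_{3} ; sig = ⟨2 | 1⟩
  {2,7}:  v_{2} + v_{7} = v_{5} ; sig = ⟨2 | 1⟩
  {2,6}:  v_{2} + v_{6} = v_{0} + v_{5} ; sig = ⟨2 | 1 1⟩
  {3,7}:  v_{3} + v_{7} = v_{1} + v_{5} ; sig = ⟨2 | 1 1⟩
  {3,6}:  v_{3} + v_{6} = v_{0} + v_{1} + v_{5} ; sig = ⟨2 | 1 1 1⟩
  {0,2}:  v_{0} + v_{2} = v_{1} + 2·v_{5} ; sig = ⟨2 | 1 2⟩
  {4,6}:  v_{4} + v_{6} = 2·v_{7} ; sig = ⟨2 | 2⟩
  {0,3}:  v_{0} + v_{3} = 2·v_{1} + 2·v_{5} ; sig = ⟨2 | 2 2⟩
  {1,4,5}:  v_{1} + v_{4} + v_{5} = 0 ; sig = ⟨3 | 0⟩
  {1,5,7}:  v_{1} + v_{5} + v_{7} = v_{0} ; sig = ⟨3 | 1⟩
  {3,4,5}:  v_{3} + v_{4} + v_{5} = v_{2} ; sig = ⟨3 | 1⟩
  {1,5,6}:  v_{1} + v_{5} + v_{6} = 2·v_{0} ; sig = ⟨3 | 2⟩

Hence PRS(X_Σ) =
[⟨2 | 1⟩, ⟨2 | 1⟩, ⟨2 | 1⟩, ⟨2 | 1⟩, ⟨2 | 1 1⟩, ⟨2 | 1 1⟩, ⟨2 | 1 1 1⟩, ⟨2 | 1 2⟩, ⟨2 | 2⟩, ⟨2 | 2 2⟩, ⟨3 | 0⟩, ⟨3 | 1⟩, ⟨3 | 1⟩, ⟨3 | 2⟩]


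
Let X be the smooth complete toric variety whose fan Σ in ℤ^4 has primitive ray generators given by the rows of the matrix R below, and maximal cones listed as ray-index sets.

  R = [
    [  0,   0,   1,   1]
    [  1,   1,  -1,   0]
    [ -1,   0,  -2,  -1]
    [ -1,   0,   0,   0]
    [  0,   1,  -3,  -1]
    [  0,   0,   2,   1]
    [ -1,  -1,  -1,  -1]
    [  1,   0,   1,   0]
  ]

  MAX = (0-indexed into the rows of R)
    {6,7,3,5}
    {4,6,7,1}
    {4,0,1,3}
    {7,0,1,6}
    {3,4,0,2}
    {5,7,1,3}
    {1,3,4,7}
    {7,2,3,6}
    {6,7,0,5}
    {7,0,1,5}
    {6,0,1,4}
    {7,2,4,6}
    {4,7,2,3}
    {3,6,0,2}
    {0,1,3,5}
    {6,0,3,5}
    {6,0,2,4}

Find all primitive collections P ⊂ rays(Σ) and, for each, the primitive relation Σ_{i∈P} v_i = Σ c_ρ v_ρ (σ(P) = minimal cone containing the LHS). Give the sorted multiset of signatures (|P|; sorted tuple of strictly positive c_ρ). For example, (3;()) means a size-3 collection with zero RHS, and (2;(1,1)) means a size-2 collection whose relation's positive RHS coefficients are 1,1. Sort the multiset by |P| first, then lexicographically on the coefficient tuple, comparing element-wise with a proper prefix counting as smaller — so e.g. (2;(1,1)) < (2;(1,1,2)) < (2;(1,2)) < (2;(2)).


The 9 primitive collections of Σ (r=8, n=4):

  P = {1,2}:  v_{1} + v_{2} = v_{4} ; sig = (2;(1))
  P = {2,5}:  v_{2} + v_{5} = v_{3} ; sig = (2;(1))
  P = {4,5}:  v_{4} + v_{5} = v_{1} + v_{3} ; sig = (2;(1,1))
  P = {0,2,7}:  v_{0} + v_{2} + v_{7} = 0 ; sig = (3;())
  P = {1,5,6}:  v_{1} + v_{5} + v_{6} = 0 ; sig = (3;())
  P = {0,3,7}:  v_{0} + v_{3} + v_{7} = v_{5} ; sig = (3;(1))
  P = {0,4,7}:  v_{0} + v_{4} + v_{7} = v_{1} ; sig = (3;(1))
  P = {1,3,6}:  v_{1} + v_{3} + v_{6} = v_{2} ; sig = (3;(1))
  P = {3,4,6}:  v_{3} + v_{4} + v_{6} = 2·v_{2} ; sig = (3;(2))

Signatures (|P|; sorted positive RHS coefficients), sorted:
{ (2;(1)) ×2,  (2;(1,1)),  (3;()) ×2,  (3;(1)) ×3,  (3;(2)) }


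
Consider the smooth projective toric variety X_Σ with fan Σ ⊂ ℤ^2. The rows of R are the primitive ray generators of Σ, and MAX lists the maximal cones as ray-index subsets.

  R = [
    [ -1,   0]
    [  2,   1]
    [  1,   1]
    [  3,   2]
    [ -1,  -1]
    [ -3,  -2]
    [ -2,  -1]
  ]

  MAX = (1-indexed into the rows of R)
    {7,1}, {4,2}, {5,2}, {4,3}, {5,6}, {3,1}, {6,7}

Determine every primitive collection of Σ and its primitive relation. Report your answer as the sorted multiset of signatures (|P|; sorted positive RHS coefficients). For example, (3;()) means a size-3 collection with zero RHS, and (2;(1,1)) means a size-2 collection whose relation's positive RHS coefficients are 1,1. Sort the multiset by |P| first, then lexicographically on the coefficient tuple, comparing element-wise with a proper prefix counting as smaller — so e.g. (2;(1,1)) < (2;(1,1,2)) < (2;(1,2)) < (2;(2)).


14 collections generate NE(X_Σ); each relation:

  P={2,7}:  v_{2} + v_{7} = 0  so sig = (2;())
  P={3,5}:  v_{3} + v_{5} = 0  so sig = (2;())
  P={4,6}:  v_{4} + v_{6} = 0  so sig = (2;())
  P={1,2}:  v_{1} + v_{2} = v_{3}  so sig = (2;(1))
  P={1,5}:  v_{1} + v_{5} = v_{7}  so sig = (2;(1))
  P={2,3}:  v_{2} + v_{3} = v_{4}  so sig = (2;(1))
  P={2,6}:  v_{2} + v_{6} = v_{5}  so sig = (2;(1))
  P={3,6}:  v_{3} + v_{6} = v_{7}  so sig = (2;(1))
  P={3,7}:  v_{3} + v_{7} = v_{1}  so sig = (2;(1))
  P={4,5}:  v_{4} + v_{5} = v_{2}  so sig = (2;(1))
  P={4,7}:  v_{4} + v_{7} = v_{3}  so sig = (2;(1))
  P={5,7}:  v_{5} + v_{7} = v_{6}  so sig = (2;(1))
  P={1,4}:  v_{1} + v_{4} = 2·v_{3}  so sig = (2;(2))
  P={1,6}:  v_{1} + v_{6} = 2·v_{7}  so sig = (2;(2))

Signatures (|P|; sorted positive RHS coefficients), sorted:
{ (2;()) ×3,  (2;(1)) ×9,  (2;(2)) ×2 }


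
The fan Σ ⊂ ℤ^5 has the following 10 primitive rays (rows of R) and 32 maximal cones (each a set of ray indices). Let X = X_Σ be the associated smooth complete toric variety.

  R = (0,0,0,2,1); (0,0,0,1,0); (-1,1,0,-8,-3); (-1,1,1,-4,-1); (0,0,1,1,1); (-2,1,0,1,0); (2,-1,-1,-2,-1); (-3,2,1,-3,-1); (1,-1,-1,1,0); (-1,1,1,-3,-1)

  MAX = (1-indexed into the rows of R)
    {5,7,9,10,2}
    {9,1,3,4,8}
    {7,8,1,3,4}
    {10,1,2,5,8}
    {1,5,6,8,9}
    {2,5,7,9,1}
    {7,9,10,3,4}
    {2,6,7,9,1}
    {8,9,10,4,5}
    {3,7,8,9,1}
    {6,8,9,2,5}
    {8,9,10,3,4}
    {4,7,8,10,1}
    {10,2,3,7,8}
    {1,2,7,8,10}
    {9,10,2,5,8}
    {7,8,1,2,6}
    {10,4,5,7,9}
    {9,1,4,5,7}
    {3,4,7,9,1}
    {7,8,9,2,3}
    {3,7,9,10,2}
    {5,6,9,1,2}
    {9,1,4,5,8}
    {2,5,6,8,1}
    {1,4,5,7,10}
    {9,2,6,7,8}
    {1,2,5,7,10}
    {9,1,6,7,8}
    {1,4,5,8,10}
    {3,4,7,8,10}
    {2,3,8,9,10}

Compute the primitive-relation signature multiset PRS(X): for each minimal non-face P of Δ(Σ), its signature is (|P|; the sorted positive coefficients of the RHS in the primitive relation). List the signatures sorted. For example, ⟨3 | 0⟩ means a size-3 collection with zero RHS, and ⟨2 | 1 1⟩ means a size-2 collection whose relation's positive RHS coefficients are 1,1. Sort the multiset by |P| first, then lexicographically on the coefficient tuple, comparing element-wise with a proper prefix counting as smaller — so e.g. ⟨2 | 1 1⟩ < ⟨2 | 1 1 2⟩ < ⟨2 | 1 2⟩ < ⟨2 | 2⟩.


Minimal non-faces — 13 found among 10 rays, 32 max cones:

  • {2,4}:  v_{2} + v_{4} = v_{10}  →  sig = ⟨2 | 1⟩
  • {4,6}:  v_{4} + v_{6} = v_{8}  →  sig = ⟨2 | 1⟩
  • {6,10}:  v_{6} + v_{10} = v_{2} + v_{8}  →  sig = ⟨2 | 1 1⟩
  • {3,6}:  v_{3} + v_{6} = v_{7} + 2·v_{8} + v_{9}  →  sig = ⟨2 | 1 1 2⟩
  • {3,5}:  v_{3} + v_{5} = 2·v_{4} + v_{9}  →  sig = ⟨2 | 1 2⟩
  • {1,9,10}:  v_{1} + v_{9} + v_{10} = 0  →  sig = ⟨3 | 0⟩
  • {5,6,7}:  v_{5} + v_{6} + v_{7} = 0  →  sig = ⟨3 | 0⟩
  • {5,7,8}:  v_{5} + v_{7} + v_{8} = v_{4}  →  sig = ⟨3 | 1⟩
  • {1,2,3}:  v_{1} + v_{2} + v_{3} = v_{7} + v_{8}  →  sig = ⟨3 | 1 1⟩
  • {1,3,10}:  v_{1} + v_{3} + v_{10} = v_{4} + v_{7} + v_{8}  →  sig = ⟨3 | 1 1 1⟩
  • {1,2,8,9}:  v_{1} + v_{2} + v_{8} + v_{9} = v_{6}  →  sig = ⟨4 | 1⟩
  • {4,7,8,9}:  v_{4} + v_{7} + v_{8} + v_{9} = v_{3}  →  sig = ⟨4 | 1⟩
  • {7,8,9,10}:  v_{7} + v_{8} + v_{9} + v_{10} = v_{2} + v_{3}  →  sig = ⟨4 | 1 1⟩

Signatures (|P|; sorted positive RHS coefficients), sorted:
    ⟨2 | 1⟩
    ⟨2 | 1⟩
    ⟨2 | 1 1⟩
    ⟨2 | 1 1 2⟩
    ⟨2 | 1 2⟩
    ⟨3 | 0⟩
    ⟨3 | 0⟩
    ⟨3 | 1⟩
    ⟨3 | 1 1⟩
    ⟨3 | 1 1 1⟩
    ⟨4 | 1⟩
    ⟨4 | 1⟩
    ⟨4 | 1 1⟩


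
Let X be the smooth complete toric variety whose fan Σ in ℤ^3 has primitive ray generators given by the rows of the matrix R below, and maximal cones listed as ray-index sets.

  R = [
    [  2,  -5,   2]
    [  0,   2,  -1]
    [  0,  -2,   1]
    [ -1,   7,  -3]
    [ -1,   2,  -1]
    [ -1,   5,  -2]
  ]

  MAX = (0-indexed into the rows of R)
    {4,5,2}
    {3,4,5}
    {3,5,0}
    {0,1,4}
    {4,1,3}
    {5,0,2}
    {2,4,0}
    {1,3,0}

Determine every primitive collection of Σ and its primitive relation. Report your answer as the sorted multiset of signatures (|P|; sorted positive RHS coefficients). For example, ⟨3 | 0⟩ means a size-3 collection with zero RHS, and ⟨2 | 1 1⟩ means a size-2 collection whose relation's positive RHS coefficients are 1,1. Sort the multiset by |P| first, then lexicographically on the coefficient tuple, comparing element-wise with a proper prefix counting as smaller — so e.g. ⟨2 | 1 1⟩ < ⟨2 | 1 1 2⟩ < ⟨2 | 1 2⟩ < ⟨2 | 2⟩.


The 5 primitive collections of Σ (r=6, n=3):

  • {1,2}:  v_{1} + v_{2} = 0  so sig = ⟨2 | 0⟩
  • {1,5}:  v_{1} + v_{5} = v_{3}  so sig = ⟨2 | 1⟩
  • {2,3}:  v_{2} + v_{3} = v_{5}  so sig = ⟨2 | 1⟩
  • {0,4,5}:  v_{0} + v_{4} + v_{5} = v_{1}  so sig = ⟨3 | 1⟩
  • {0,3,4}:  v_{0} + v_{3} + v_{4} = 2·v_{1}  so sig = ⟨3 | 2⟩

Sorted signature multiset PRS(X):
    |P|=2: 3 collections, coeffs (), (1), (1)
    |P|=3: 2 collections, coeffs (1), (2)
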